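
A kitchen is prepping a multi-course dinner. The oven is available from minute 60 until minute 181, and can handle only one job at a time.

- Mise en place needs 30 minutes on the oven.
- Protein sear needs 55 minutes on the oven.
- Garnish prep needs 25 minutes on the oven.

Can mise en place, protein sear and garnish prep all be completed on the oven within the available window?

The oven window is 181 − 60 = 121 minutes.
Running back to back, the jobs need 30 + 55 + 25 = 110 minutes on the oven.
Since 110 ≤ 121, they fit within the window.

Yes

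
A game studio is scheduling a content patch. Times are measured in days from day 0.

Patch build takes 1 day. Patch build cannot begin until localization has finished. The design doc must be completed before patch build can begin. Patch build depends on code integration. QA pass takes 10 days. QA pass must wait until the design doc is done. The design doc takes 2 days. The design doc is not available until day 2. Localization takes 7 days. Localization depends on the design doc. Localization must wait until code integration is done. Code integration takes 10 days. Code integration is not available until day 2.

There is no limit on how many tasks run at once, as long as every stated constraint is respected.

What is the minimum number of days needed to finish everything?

Code integration cannot begin until its own release at day 2. It runs from day 2 to 2 + 10 = day 12.
The design doc cannot begin until its own release at day 2. It runs from day 2 to 2 + 2 = day 4.
QA pass waits on the design doc (finishes day 4), so it starts at day 4 and finishes at 4 + 10 = day 14.
Localization needs all of the design doc (finishes day 4); code integration (finishes day 12). That puts its earliest start at day 12; it finishes at 12 + 7 = day 19.
Patch build cannot start until localization (finishes day 19); the design doc (finishes day 4); code integration (finishes day 12). The controlling bound is day 19, so patch build finishes at 19 + 1 = day 20.
All tasks are finished once the last one completes. Finish times: The design doc at 4, Code integration at 12, Localization at 19, QA pass at 14, Patch build at 20. The latest is day 20.

20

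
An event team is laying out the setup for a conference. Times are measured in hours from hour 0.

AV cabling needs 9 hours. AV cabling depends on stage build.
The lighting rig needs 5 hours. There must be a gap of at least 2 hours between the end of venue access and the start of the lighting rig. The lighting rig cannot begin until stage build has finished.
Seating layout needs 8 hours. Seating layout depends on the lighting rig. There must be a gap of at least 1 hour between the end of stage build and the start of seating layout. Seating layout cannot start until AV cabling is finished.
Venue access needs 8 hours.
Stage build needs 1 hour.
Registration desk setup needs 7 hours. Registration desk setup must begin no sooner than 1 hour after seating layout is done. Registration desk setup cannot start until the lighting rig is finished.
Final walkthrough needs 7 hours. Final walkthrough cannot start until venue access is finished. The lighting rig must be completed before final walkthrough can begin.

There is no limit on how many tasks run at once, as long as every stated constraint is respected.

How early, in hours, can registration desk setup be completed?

31

Stage build can start immediately at hour 0; it finishes at hour 1.
AV cabling waits on stage build (finishes hour 1), so it starts at hour 1 and finishes at 1 + 9 = hour 10.
Venue access can start immediately at hour 0; it finishes at hour 8.
For the lighting rig: venue access (finishes hour 8, plus 2-hour gap → hour 10); stage build (finishes hour 1). Taking the maximum gives a start of hour 10, and it finishes at 10 + 5 = hour 15.
Seating layout needs all of the lighting rig (finishes hour 15); stage build (finishes hour 1, plus 1-hour gap → hour 2); AV cabling (finishes hour 10). That puts its earliest start at hour 15; it finishes at 15 + 8 = hour 23.
For registration desk setup: seating layout (finishes hour 23, plus 1-hour gap → hour 24); the lighting rig (finishes hour 15). Taking the maximum gives a start of hour 24, and it finishes at 24 + 7 = hour 31.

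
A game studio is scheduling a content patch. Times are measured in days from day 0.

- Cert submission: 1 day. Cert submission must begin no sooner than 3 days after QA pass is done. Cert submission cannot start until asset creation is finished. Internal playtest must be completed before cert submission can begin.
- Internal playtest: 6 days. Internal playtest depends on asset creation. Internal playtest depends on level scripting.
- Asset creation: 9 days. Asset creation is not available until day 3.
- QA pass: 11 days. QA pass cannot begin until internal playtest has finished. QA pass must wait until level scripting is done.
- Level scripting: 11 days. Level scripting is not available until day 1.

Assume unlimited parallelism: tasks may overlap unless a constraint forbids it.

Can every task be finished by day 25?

After its own release at day 1, level scripting can start at day 1 and finishes at day 12.
Asset creation cannot begin until its own release at day 3. It runs from day 3 to 3 + 9 = day 12.
Internal playtest needs all of asset creation (finishes day 12); level scripting (finishes day 12). That puts its earliest start at day 12; it finishes at 12 + 6 = day 18.
QA pass has to wait for internal playtest (finishes day 18); level scripting (finishes day 12). The latest of these is day 18, so QA pass runs day 18 to 18 + 11 = day 29.
Cert submission cannot start until QA pass (finishes day 29, plus 3-day gap → day 32); asset creation (finishes day 12); internal playtest (finishes day 18). The controlling bound is day 32, so cert submission finishes at 32 + 1 = day 33.
The earliest everything can be done is day 33, which is after the deadline of 25, so it is not possible.

No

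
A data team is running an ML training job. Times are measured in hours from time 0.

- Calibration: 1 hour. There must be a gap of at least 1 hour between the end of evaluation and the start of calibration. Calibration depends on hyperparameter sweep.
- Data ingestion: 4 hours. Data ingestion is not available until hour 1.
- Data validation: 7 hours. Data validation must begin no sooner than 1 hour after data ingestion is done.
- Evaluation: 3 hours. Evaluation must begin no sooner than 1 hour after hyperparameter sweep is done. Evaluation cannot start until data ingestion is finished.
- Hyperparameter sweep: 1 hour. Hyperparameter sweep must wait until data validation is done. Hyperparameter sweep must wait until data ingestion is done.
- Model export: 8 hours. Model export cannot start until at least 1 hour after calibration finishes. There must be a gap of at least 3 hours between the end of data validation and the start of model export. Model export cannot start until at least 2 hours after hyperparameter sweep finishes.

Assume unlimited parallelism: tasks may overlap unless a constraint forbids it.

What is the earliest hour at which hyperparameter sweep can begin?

After its own release at hour 1, data ingestion can start at hour 1 and finishes at hour 5.
Data validation cannot begin until data ingestion (finishes hour 5, plus 1-hour gap → hour 6). It runs from hour 6 to 6 + 7 = hour 13.
Hyperparameter sweep waits on data validation (finishes hour 13); data ingestion (finishes hour 5). The latest of these is hour 13, which is the earliest hyperparameter sweep can start.

13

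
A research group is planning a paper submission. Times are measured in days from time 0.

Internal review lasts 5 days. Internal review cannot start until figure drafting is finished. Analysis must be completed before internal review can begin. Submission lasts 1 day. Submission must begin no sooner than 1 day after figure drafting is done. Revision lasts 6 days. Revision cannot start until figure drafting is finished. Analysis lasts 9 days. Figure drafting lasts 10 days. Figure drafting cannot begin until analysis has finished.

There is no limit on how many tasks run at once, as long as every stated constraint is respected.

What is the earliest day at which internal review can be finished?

Nothing blocks analysis, so it runs from day 0 to day 9.
After analysis (finishes day 9), figure drafting can start at day 9 and finishes at day 19.
Internal review has to wait for figure drafting (finishes day 19); analysis (finishes day 9). The latest of these is day 19, so internal review runs day 19 to 19 + 5 = day 24.

24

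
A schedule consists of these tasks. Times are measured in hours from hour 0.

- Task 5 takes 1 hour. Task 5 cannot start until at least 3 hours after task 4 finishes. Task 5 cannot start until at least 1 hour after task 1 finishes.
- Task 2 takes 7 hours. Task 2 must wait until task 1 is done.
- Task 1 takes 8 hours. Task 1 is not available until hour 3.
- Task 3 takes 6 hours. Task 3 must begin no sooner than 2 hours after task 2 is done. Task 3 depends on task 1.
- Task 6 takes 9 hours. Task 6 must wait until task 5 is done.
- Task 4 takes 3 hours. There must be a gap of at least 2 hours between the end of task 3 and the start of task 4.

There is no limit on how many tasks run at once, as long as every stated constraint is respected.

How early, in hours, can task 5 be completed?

35

After its own release at hour 3, task 1 can start at hour 3 and finishes at hour 11.
After task 1 (finishes hour 11), task 2 can start at hour 11 and finishes at hour 18.
For task 3: task 2 (finishes hour 18, plus 2-hour gap → hour 20); task 1 (finishes hour 11). Taking the maximum gives a start of hour 20, and it finishes at 20 + 6 = hour 26.
Task 4 waits on task 3 (finishes hour 26, plus 2-hour gap → hour 28), so it starts at hour 28 and finishes at 28 + 3 = hour 31.
Task 5 has to wait for task 4 (finishes hour 31, plus 3-hour gap → hour 34); task 1 (finishes hour 11, plus 1-hour gap → hour 12). The latest of these is hour 34, so task 5 runs hour 34 to 34 + 1 = hour 35.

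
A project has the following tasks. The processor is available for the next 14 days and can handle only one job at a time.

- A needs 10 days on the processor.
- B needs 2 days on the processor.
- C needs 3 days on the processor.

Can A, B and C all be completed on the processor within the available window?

Running back to back, the jobs need 10 + 2 + 3 = 15 days on the processor.
Since 15 > 14, they cannot all fit.

No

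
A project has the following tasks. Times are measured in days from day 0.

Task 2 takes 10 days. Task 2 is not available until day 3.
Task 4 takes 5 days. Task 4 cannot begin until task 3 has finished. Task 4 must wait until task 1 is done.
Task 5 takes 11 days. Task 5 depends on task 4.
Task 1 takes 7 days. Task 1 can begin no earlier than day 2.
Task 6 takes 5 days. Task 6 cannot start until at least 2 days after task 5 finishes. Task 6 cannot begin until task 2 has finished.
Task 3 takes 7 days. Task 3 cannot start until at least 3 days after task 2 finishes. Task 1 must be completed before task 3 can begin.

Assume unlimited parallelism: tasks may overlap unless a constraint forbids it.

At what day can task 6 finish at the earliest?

46

Task 2 cannot begin until its own release at day 3. It runs from day 3 to 3 + 10 = day 13.
Task 1 cannot begin until its own release at day 2. It runs from day 2 to 2 + 7 = day 9.
Task 3 needs all of task 2 (finishes day 13, plus 3-day gap → day 16); task 1 (finishes day 9). That puts its earliest start at day 16; it finishes at 16 + 7 = day 23.
Task 4 has to wait for task 3 (finishes day 23); task 1 (finishes day 9). The latest of these is day 23, so task 4 runs day 23 to 23 + 5 = day 28.
Task 5 waits on task 4 (finishes day 28), so it starts at day 28 and finishes at 28 + 11 = day 39.
For task 6: task 5 (finishes day 39, plus 2-day gap → day 41); task 2 (finishes day 13). Taking the maximum gives a start of day 41, and it finishes at 41 + 5 = day 46.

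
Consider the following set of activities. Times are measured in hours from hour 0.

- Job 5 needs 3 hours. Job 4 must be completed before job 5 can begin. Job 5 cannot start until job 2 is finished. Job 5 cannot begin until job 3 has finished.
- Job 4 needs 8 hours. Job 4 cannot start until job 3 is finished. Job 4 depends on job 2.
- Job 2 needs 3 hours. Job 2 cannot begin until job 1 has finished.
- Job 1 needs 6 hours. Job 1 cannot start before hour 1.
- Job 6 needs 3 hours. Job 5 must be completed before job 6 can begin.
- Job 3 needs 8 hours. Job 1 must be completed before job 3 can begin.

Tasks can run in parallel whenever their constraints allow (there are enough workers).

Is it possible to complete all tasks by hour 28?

Job 1 waits on its own release at hour 1, so it starts at hour 1 and finishes at 1 + 6 = hour 7.
Job 3 waits on job 1 (finishes hour 7), so it starts at hour 7 and finishes at 7 + 8 = hour 15.
After job 1 (finishes hour 7), job 2 can start at hour 7 and finishes at hour 10.
Job 4 has to wait for job 3 (finishes hour 15); job 2 (finishes hour 10). The latest of these is hour 15, so job 4 runs hour 15 to 15 + 8 = hour 23.
Job 5 needs all of job 4 (finishes hour 23); job 2 (finishes hour 10); job 3 (finishes hour 15). That puts its earliest start at hour 23; it finishes at 23 + 3 = hour 26.
After job 5 (finishes hour 26), job 6 can start at hour 26 and finishes at hour 29.
The earliest everything can be done is hour 29, which is after the deadline of 28, so it is not possible.

No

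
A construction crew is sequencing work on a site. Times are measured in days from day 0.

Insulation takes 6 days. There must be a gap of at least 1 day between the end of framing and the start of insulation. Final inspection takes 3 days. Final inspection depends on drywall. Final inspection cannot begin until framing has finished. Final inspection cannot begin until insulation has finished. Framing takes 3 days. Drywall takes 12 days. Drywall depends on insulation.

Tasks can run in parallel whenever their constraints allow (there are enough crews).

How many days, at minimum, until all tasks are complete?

25

Nothing blocks framing, so it runs from day 0 to day 3.
Insulation cannot begin until framing (finishes day 3, plus 1-day gap → day 4). It runs from day 4 to 4 + 6 = day 10.
Drywall waits on insulation (finishes day 10), so it starts at day 10 and finishes at 10 + 12 = day 22.
For final inspection: drywall (finishes day 22); framing (finishes day 3); insulation (finishes day 10). Taking the maximum gives a start of day 22, and it finishes at 22 + 3 = day 25.
All tasks are finished once the last one completes. Finish times: Framing at 3, Insulation at 10, Drywall at 22, Final inspection at 25. The latest is day 25.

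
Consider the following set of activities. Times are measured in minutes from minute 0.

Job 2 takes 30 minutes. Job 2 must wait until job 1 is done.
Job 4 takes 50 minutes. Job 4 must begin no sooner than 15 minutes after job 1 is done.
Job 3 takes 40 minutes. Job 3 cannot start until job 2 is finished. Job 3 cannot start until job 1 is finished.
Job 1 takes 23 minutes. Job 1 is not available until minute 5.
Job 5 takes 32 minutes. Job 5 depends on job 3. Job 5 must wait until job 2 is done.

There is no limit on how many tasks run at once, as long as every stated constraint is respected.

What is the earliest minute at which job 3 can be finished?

After its own release at minute 5, job 1 can start at minute 5 and finishes at minute 28.
Job 2 waits on job 1 (finishes minute 28), so it starts at minute 28 and finishes at 28 + 30 = minute 58.
Job 3 cannot start until job 2 (finishes minute 58); job 1 (finishes minute 28). The controlling bound is minute 58, so job 3 finishes at 58 + 40 = minute 98.

98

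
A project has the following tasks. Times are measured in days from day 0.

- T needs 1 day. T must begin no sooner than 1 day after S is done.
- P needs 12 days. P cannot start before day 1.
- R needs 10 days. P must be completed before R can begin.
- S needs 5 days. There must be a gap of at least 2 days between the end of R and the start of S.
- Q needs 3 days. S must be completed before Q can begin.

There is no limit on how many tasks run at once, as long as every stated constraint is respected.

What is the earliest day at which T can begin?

P waits on its own release at day 1, so it starts at day 1 and finishes at 1 + 12 = day 13.
R cannot begin until P (finishes day 13). It runs from day 13 to 13 + 10 = day 23.
S cannot begin until R (finishes day 23, plus 2-day gap → day 25). It runs from day 25 to 25 + 5 = day 30.
T waits on S (finishes day 30, plus 1-day gap → day 31), so the earliest it can start is day 31.

31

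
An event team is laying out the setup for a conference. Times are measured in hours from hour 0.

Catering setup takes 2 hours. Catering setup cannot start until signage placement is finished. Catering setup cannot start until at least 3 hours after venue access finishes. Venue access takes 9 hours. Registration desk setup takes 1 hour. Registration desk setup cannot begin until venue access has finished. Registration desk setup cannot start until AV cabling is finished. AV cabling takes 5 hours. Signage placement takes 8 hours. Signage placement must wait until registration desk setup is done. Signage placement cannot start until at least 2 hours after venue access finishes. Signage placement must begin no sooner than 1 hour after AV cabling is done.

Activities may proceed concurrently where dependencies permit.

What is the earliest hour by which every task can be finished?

Nothing blocks AV cabling, so it runs from hour 0 to hour 5.
Venue access can start immediately at hour 0; it finishes at hour 9.
For registration desk setup: venue access (finishes hour 9); AV cabling (finishes hour 5). Taking the maximum gives a start of hour 9, and it finishes at 9 + 1 = hour 10.
For signage placement: registration desk setup (finishes hour 10); venue access (finishes hour 9, plus 2-hour gap → hour 11); AV cabling (finishes hour 5, plus 1-hour gap → hour 6). Taking the maximum gives a start of hour 11, and it finishes at 11 + 8 = hour 19.
Catering setup cannot start until signage placement (finishes hour 19); venue access (finishes hour 9, plus 3-hour gap → hour 12). The controlling bound is hour 19, so catering setup finishes at 19 + 2 = hour 21.
All tasks are finished once the last one completes. Finish times: Venue access at 9, AV cabling at 5, Registration desk setup at 10, Signage placement at 19, Catering setup at 21. The latest is hour 21.

21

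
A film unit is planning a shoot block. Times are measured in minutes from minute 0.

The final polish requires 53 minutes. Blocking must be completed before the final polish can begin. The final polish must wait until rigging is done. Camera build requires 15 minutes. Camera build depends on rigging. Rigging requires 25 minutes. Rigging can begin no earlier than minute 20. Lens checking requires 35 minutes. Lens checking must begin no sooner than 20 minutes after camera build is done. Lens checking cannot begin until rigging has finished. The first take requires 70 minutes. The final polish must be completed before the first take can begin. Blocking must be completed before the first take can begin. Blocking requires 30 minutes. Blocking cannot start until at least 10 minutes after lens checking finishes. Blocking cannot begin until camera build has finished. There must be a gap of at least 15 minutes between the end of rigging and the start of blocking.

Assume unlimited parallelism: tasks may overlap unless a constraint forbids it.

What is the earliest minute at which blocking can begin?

Rigging cannot begin until its own release at minute 20. It runs from minute 20 to 20 + 25 = minute 45.
Camera build waits on rigging (finishes minute 45), so it starts at minute 45 and finishes at 45 + 15 = minute 60.
For lens checking: camera build (finishes minute 60, plus 20-minute gap → minute 80); rigging (finishes minute 45). Taking the maximum gives a start of minute 80, and it finishes at 80 + 35 = minute 115.
Blocking waits on lens checking (finishes minute 115, plus 10-minute gap → minute 125); camera build (finishes minute 60); rigging (finishes minute 45, plus 15-minute gap → minute 60). The latest of these is minute 125, which is the earliest blocking can start.

125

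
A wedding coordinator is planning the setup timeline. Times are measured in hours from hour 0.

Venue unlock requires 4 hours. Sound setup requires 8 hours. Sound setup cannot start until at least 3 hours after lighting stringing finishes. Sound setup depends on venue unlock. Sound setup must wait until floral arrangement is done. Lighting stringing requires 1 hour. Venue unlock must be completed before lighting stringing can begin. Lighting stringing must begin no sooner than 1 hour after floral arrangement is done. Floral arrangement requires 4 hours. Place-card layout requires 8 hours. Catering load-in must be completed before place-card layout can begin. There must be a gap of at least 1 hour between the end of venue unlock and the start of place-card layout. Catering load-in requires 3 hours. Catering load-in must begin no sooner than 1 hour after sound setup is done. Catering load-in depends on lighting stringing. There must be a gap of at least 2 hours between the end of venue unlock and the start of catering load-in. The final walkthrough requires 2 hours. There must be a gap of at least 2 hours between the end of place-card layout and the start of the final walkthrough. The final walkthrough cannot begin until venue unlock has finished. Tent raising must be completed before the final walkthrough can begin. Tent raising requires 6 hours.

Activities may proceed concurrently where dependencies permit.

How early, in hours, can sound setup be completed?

Floral arrangement can start immediately at hour 0; it finishes at hour 4.
Nothing blocks venue unlock, so it runs from hour 0 to hour 4.
Lighting stringing cannot start until venue unlock (finishes hour 4); floral arrangement (finishes hour 4, plus 1-hour gap → hour 5). The controlling bound is hour 5, so lighting stringing finishes at 5 + 1 = hour 6.
Sound setup has to wait for lighting stringing (finishes hour 6, plus 3-hour gap → hour 9); venue unlock (finishes hour 4); floral arrangement (finishes hour 4). The latest of these is hour 9, so sound setup runs hour 9 to 9 + 8 = hour 17.

17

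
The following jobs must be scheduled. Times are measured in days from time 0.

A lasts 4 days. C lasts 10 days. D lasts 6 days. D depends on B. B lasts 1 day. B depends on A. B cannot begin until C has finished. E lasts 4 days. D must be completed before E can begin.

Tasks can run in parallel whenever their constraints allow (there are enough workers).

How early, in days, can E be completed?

21

Nothing blocks C, so it runs from day 0 to day 10.
Nothing blocks A, so it runs from day 0 to day 4.
B needs all of A (finishes day 4); C (finishes day 10). That puts its earliest start at day 10; it finishes at 10 + 1 = day 11.
After B (finishes day 11), D can start at day 11 and finishes at day 17.
E cannot begin until D (finishes day 17). It runs from day 17 to 17 + 4 = day 21.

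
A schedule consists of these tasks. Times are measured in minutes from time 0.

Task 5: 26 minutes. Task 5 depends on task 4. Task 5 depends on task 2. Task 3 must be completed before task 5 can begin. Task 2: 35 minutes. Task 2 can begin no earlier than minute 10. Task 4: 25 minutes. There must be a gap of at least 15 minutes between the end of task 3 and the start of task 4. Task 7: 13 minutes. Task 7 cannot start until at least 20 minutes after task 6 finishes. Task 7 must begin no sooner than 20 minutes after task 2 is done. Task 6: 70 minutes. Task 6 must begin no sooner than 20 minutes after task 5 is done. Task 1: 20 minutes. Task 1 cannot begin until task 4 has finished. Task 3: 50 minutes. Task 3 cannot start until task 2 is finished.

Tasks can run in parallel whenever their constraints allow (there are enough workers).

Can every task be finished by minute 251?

Task 2 waits on its own release at minute 10, so it starts at minute 10 and finishes at 10 + 35 = minute 45.
Task 3 cannot begin until task 2 (finishes minute 45). It runs from minute 45 to 45 + 50 = minute 95.
After task 3 (finishes minute 95, plus 15-minute gap → minute 110), task 4 can start at minute 110 and finishes at minute 135.
Task 5 cannot start until task 4 (finishes minute 135); task 2 (finishes minute 45); task 3 (finishes minute 95). The controlling bound is minute 135, so task 5 finishes at 135 + 26 = minute 161.
After task 5 (finishes minute 161, plus 20-minute gap → minute 181), task 6 can start at minute 181 and finishes at minute 251.
Task 7 has to wait for task 6 (finishes minute 251, plus 20-minute gap → minute 271); task 2 (finishes minute 45, plus 20-minute gap → minute 65). The latest of these is minute 271, so task 7 runs minute 271 to 271 + 13 = minute 284.
After task 4 (finishes minute 135), task 1 can start at minute 135 and finishes at minute 155.
The earliest everything can be done is minute 284, which is after the deadline of 251, so it is not possible.

No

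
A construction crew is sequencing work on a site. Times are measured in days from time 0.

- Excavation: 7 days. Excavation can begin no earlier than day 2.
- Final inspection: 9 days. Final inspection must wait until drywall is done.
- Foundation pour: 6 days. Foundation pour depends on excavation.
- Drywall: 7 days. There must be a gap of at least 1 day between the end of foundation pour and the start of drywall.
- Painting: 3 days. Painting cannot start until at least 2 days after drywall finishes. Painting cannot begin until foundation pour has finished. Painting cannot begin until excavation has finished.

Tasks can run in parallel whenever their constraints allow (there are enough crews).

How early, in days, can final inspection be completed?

32

Excavation cannot begin until its own release at day 2. It runs from day 2 to 2 + 7 = day 9.
After excavation (finishes day 9), foundation pour can start at day 9 and finishes at day 15.
After foundation pour (finishes day 15, plus 1-day gap → day 16), drywall can start at day 16 and finishes at day 23.
Final inspection waits on drywall (finishes day 23), so it starts at day 23 and finishes at 23 + 9 = day 32.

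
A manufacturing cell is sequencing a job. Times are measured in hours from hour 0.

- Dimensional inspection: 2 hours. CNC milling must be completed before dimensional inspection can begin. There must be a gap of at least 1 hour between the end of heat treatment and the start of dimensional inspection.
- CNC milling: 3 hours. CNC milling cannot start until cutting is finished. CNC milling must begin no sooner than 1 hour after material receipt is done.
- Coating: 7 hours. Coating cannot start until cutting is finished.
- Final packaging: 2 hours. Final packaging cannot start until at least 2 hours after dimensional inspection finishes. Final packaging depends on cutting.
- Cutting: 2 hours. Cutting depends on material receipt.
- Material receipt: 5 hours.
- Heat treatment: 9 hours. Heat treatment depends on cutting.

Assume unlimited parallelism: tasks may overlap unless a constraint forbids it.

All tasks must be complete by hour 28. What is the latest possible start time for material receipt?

Final packaging has no dependents, so it just needs to finish by hour 28. Starting by 28 − 2 = hour 26 achieves that.
Since final packaging (must start by hour 26, minus 2-hour gap → hour 24) depends on it, dimensional inspection must finish by hour 24. Backing off its 2-hour duration gives a latest start of hour 22.
CNC milling has to be done before dimensional inspection (must start by hour 22). That means finishing by hour 22, i.e. starting by 22 − 3 = hour 19.
Heat treatment feeds into dimensional inspection (must start by hour 22, minus 1-hour gap → hour 21); so heat treatment must finish by hour 21 and therefore start by hour 12.
Coating must finish by hour 28; it takes 7 hours, so it must start by 28 − 7 = hour 21.
For cutting: CNC milling (must start by hour 19); heat treatment (must start by hour 12); coating (must start by hour 21); final packaging (must start by hour 26). The most restrictive is hour 12; with a 2-hour duration, cutting must start by hour 10.
Material receipt has several dependents: cutting (must start by hour 10); CNC milling (must start by hour 19, minus 1-hour gap → hour 18). The earliest of those limits is hour 10, so material receipt must start by 10 − 5 = hour 5.

5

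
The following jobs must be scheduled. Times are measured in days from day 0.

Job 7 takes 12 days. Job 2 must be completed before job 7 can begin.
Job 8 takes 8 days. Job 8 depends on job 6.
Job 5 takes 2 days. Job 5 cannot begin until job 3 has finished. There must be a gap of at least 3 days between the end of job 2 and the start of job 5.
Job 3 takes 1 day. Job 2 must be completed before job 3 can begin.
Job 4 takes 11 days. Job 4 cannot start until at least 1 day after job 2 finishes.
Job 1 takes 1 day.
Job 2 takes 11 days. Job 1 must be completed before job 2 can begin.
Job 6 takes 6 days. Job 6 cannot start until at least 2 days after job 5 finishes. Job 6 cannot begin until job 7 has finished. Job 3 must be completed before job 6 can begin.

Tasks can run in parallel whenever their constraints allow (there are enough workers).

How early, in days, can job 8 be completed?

38

Nothing blocks job 1, so it runs from day 0 to day 1.
Job 2 cannot begin until job 1 (finishes day 1). It runs from day 1 to 1 + 11 = day 12.
Job 7 cannot begin until job 2 (finishes day 12). It runs from day 12 to 12 + 12 = day 24.
Job 3 cannot begin until job 2 (finishes day 12). It runs from day 12 to 12 + 1 = day 13.
For job 5: job 3 (finishes day 13); job 2 (finishes day 12, plus 3-day gap → day 15). Taking the maximum gives a start of day 15, and it finishes at 15 + 2 = day 17.
For job 6: job 5 (finishes day 17, plus 2-day gap → day 19); job 7 (finishes day 24); job 3 (finishes day 13). Taking the maximum gives a start of day 24, and it finishes at 24 + 6 = day 30.
Job 8 cannot begin until job 6 (finishes day 30). It runs from day 30 to 30 + 8 = day 38.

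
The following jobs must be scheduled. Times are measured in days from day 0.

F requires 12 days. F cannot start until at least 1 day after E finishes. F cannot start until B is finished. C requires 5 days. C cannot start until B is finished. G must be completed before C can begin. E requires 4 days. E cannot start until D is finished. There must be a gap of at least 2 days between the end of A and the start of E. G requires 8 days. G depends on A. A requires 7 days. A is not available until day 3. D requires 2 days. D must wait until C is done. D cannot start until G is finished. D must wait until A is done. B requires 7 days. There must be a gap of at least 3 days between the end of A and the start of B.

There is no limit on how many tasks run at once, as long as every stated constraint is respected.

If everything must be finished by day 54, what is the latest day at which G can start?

Nothing follows F; the deadline of day 54 is its only limit. It must start by 54 − 12 = day 42.
E has to be done before F (must start by day 42, minus 1-day gap → day 41). That means finishing by day 41, i.e. starting by 41 − 4 = day 37.
Since E (must start by day 37) depends on it, D must finish by day 37. Backing off its 2-day duration gives a latest start of day 35.
C has to be done before D (must start by day 35). That means finishing by day 35, i.e. starting by 35 − 5 = day 30.
G feeds C (must start by day 30); D (must start by day 35). Taking the minimum, G must finish by day 30 and start by 30 − 8 = day 22.

22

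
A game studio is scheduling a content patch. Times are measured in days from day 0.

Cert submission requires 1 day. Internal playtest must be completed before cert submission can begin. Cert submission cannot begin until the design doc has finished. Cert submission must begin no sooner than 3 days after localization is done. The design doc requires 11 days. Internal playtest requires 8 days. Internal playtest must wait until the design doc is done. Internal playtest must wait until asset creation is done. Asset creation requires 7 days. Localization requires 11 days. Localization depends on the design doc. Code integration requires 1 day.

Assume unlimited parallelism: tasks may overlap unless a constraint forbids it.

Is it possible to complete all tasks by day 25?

Code integration has no prerequisites, so it starts at day 0 and finishes at day 1.
Asset creation can start immediately at day 0; it finishes at day 7.
Nothing blocks the design doc, so it runs from day 0 to day 11.
Localization cannot begin until the design doc (finishes day 11). It runs from day 11 to 11 + 11 = day 22.
Internal playtest cannot start until the design doc (finishes day 11); asset creation (finishes day 7). The controlling bound is day 11, so internal playtest finishes at 11 + 8 = day 19.
Cert submission has to wait for internal playtest (finishes day 19); the design doc (finishes day 11); localization (finishes day 22, plus 3-day gap → day 25). The latest of these is day 25, so cert submission runs day 25 to 25 + 1 = day 26.
The earliest everything can be done is day 26, which is after the deadline of 25, so it is not possible.

No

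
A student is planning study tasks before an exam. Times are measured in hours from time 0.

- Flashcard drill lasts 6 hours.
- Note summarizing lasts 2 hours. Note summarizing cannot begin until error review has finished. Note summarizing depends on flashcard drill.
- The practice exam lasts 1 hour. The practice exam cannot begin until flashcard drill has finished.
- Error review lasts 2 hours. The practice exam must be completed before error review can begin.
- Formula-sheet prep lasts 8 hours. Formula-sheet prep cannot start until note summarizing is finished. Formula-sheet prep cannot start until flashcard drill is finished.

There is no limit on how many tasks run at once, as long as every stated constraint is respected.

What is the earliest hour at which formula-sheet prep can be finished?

19

Flashcard drill can start immediately at hour 0; it finishes at hour 6.
The practice exam waits on flashcard drill (finishes hour 6), so it starts at hour 6 and finishes at 6 + 1 = hour 7.
Error review waits on the practice exam (finishes hour 7), so it starts at hour 7 and finishes at 7 + 2 = hour 9.
For note summarizing: error review (finishes hour 9); flashcard drill (finishes hour 6). Taking the maximum gives a start of hour 9, and it finishes at 9 + 2 = hour 11.
Formula-sheet prep cannot start until note summarizing (finishes hour 11); flashcard drill (finishes hour 6). The controlling bound is hour 11, so formula-sheet prep finishes at 11 + 8 = hour 19.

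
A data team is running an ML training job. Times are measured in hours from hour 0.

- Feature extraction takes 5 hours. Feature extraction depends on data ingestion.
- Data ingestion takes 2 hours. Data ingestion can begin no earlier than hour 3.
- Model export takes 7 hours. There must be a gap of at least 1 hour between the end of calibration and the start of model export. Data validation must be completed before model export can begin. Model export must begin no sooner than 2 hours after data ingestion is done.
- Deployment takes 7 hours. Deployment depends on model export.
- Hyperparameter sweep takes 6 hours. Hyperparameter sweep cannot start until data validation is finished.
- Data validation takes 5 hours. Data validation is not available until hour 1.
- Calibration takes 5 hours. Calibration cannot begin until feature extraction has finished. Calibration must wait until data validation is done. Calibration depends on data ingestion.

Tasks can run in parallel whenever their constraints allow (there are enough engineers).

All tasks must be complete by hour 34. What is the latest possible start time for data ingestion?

To finish by hour 34, deployment (duration 7) must start no later than hour 27.
Model export has to be done before deployment (must start by hour 27). That means finishing by hour 27, i.e. starting by 27 − 7 = hour 20.
Since model export (must start by hour 20, minus 1-hour gap → hour 19) depends on it, calibration must finish by hour 19. Backing off its 5-hour duration gives a latest start of hour 14.
Since calibration (must start by hour 14) depends on it, feature extraction must finish by hour 14. Backing off its 5-hour duration gives a latest start of hour 9.
Data ingestion feeds feature extraction (must start by hour 9); calibration (must start by hour 14); model export (must start by hour 20, minus 2-hour gap → hour 18). Taking the minimum, data ingestion must finish by hour 9 and start by 9 − 2 = hour 7.

7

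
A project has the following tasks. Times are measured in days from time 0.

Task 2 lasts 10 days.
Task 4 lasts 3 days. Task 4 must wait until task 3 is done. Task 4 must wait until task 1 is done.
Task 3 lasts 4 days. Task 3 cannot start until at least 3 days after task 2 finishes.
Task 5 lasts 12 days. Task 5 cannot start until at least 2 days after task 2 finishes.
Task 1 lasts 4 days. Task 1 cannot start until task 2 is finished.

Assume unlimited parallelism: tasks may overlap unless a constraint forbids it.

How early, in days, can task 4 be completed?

20

Nothing blocks task 2, so it runs from day 0 to day 10.
Task 3 waits on task 2 (finishes day 10, plus 3-day gap → day 13), so it starts at day 13 and finishes at 13 + 4 = day 17.
Task 1 waits on task 2 (finishes day 10), so it starts at day 10 and finishes at 10 + 4 = day 14.
Task 4 needs all of task 3 (finishes day 17); task 1 (finishes day 14). That puts its earliest start at day 17; it finishes at 17 + 3 = day 20.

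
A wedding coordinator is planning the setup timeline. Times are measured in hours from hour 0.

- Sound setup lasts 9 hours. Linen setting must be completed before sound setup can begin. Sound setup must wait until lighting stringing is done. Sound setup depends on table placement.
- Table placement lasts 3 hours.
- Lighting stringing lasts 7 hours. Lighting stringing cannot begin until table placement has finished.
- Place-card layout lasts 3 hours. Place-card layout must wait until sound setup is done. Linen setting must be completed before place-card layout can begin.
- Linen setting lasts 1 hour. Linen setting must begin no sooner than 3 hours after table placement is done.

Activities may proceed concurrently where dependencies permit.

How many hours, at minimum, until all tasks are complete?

Nothing blocks table placement, so it runs from hour 0 to hour 3.
After table placement (finishes hour 3), lighting stringing can start at hour 3 and finishes at hour 10.
Linen setting cannot begin until table placement (finishes hour 3, plus 3-hour gap → hour 6). It runs from hour 6 to 6 + 1 = hour 7.
For sound setup: linen setting (finishes hour 7); lighting stringing (finishes hour 10); table placement (finishes hour 3). Taking the maximum gives a start of hour 10, and it finishes at 10 + 9 = hour 19.
Place-card layout cannot start until sound setup (finishes hour 19); linen setting (finishes hour 7). The controlling bound is hour 19, so place-card layout finishes at 19 + 3 = hour 22.
All tasks are finished once the last one completes. Finish times: Table placement at 3, Linen setting at 7, Lighting stringing at 10, Sound setup at 19, Place-card layout at 22. The latest is hour 22.

22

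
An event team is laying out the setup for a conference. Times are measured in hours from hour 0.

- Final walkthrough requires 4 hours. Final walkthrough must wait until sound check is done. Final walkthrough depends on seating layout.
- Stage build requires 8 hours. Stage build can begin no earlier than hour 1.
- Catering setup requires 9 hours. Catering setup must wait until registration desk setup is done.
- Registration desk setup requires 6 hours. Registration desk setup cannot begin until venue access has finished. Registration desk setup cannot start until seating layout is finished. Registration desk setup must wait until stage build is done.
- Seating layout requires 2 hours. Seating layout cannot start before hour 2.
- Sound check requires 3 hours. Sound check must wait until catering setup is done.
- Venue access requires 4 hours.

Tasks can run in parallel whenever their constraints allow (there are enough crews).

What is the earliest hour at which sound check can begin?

24

Seating layout cannot begin until its own release at hour 2. It runs from hour 2 to 2 + 2 = hour 4.
Stage build waits on its own release at hour 1, so it starts at hour 1 and finishes at 1 + 8 = hour 9.
Nothing blocks venue access, so it runs from hour 0 to hour 4.
For registration desk setup: venue access (finishes hour 4); seating layout (finishes hour 4); stage build (finishes hour 9). Taking the maximum gives a start of hour 9, and it finishes at 9 + 6 = hour 15.
After registration desk setup (finishes hour 15), catering setup can start at hour 15 and finishes at hour 24.
Sound check waits on catering setup (finishes hour 24), so the earliest it can start is hour 24.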